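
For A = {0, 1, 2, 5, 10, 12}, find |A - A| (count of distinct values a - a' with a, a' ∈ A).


A - A = {a - a' : a, a' ∈ A}; |A| = 6.
Bounds: 2|A|-1 ≤ |A - A| ≤ |A|² - |A| + 1, i.e. 11 ≤ |A - A| ≤ 31.
Note: 0 ∈ A - A always (from a - a). The set is symmetric: if d ∈ A - A then -d ∈ A - A.
Enumerate nonzero differences d = a - a' with a > a' (then include -d):
Positive differences: {1, 2, 3, 4, 5, 7, 8, 9, 10, 11, 12}
Full difference set: {0} ∪ (positive diffs) ∪ (negative diffs).
|A - A| = 1 + 2·11 = 23 (matches direct enumeration: 23).

|A - A| = 23


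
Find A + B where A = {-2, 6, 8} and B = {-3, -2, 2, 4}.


A + B = {a + b : a ∈ A, b ∈ B}.
Enumerate all |A|·|B| = 3·4 = 12 pairs (a, b) and collect distinct sums.
a = -2: -2+-3=-5, -2+-2=-4, -2+2=0, -2+4=2
a = 6: 6+-3=3, 6+-2=4, 6+2=8, 6+4=10
a = 8: 8+-3=5, 8+-2=6, 8+2=10, 8+4=12
Collecting distinct sums: A + B = {-5, -4, 0, 2, 3, 4, 5, 6, 8, 10, 12}
|A + B| = 11

A + B = {-5, -4, 0, 2, 3, 4, 5, 6, 8, 10, 12}


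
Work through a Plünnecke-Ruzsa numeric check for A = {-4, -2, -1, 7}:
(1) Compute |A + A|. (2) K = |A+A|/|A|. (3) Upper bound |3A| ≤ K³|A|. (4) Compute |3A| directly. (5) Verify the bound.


|A| = 4.
Step 1: Compute A + A by enumerating all 16 pairs.
A + A = {-8, -6, -5, -4, -3, -2, 3, 5, 6, 14}, so |A + A| = 10.
Step 2: Doubling constant K = |A + A|/|A| = 10/4 = 10/4 ≈ 2.5000.
Step 3: Plünnecke-Ruzsa gives |3A| ≤ K³·|A| = (2.5000)³ · 4 ≈ 62.5000.
Step 4: Compute 3A = A + A + A directly by enumerating all triples (a,b,c) ∈ A³; |3A| = 19.
Step 5: Check 19 ≤ 62.5000? Yes ✓.

K = 10/4, Plünnecke-Ruzsa bound K³|A| ≈ 62.5000, |3A| = 19, inequality holds.


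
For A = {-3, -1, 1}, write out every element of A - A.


A - A = {a - a' : a, a' ∈ A}.
Compute a - a' for each ordered pair (a, a'):
a = -3: -3--3=0, -3--1=-2, -3-1=-4
a = -1: -1--3=2, -1--1=0, -1-1=-2
a = 1: 1--3=4, 1--1=2, 1-1=0
Collecting distinct values (and noting 0 appears from a-a):
A - A = {-4, -2, 0, 2, 4}
|A - A| = 5

A - A = {-4, -2, 0, 2, 4}


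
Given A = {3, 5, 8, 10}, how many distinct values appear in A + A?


A + A = {a + a' : a, a' ∈ A}; |A| = 4.
General bounds: 2|A| - 1 ≤ |A + A| ≤ |A|(|A|+1)/2, i.e. 7 ≤ |A + A| ≤ 10.
Lower bound 2|A|-1 is attained iff A is an arithmetic progression.
Enumerate sums a + a' for a ≤ a' (symmetric, so this suffices):
a = 3: 3+3=6, 3+5=8, 3+8=11, 3+10=13
a = 5: 5+5=10, 5+8=13, 5+10=15
a = 8: 8+8=16, 8+10=18
a = 10: 10+10=20
Distinct sums: {6, 8, 10, 11, 13, 15, 16, 18, 20}
|A + A| = 9

|A + A| = 9


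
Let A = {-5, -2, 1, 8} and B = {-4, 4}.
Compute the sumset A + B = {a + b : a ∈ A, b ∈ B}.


A + B = {a + b : a ∈ A, b ∈ B}.
Enumerate all |A|·|B| = 4·2 = 8 pairs (a, b) and collect distinct sums.
a = -5: -5+-4=-9, -5+4=-1
a = -2: -2+-4=-6, -2+4=2
a = 1: 1+-4=-3, 1+4=5
a = 8: 8+-4=4, 8+4=12
Collecting distinct sums: A + B = {-9, -6, -3, -1, 2, 4, 5, 12}
|A + B| = 8

A + B = {-9, -6, -3, -1, 2, 4, 5, 12}


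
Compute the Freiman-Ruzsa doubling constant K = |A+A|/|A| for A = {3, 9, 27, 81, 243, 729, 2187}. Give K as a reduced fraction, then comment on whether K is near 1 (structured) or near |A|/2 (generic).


|A| = 7.
Compute A + A by enumerating all 49 pairs.
A + A = {6, 12, 18, 30, 36, 54, 84, 90, 108, 162, 246, 252, 270, 324, 486, 732, 738, 756, 810, 972, 1458, 2190, 2196, 2214, 2268, 2430, 2916, 4374}, so |A + A| = 28.
K = |A + A| / |A| = 28/7 = 4/1 ≈ 4.0000.
Reference: AP of size 7 gives K = 13/7 ≈ 1.8571; a fully generic set of size 7 gives K ≈ 4.0000.

|A| = 7, |A + A| = 28, K = 28/7 = 4/1.


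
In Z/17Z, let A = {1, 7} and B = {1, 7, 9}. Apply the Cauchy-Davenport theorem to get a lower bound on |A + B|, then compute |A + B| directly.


Cauchy-Davenport: |A + B| ≥ min(p, |A| + |B| - 1) for A, B nonempty in Z/pZ.
|A| = 2, |B| = 3, p = 17.
CD lower bound = min(17, 2 + 3 - 1) = min(17, 4) = 4.
Compute A + B mod 17 directly:
a = 1: 1+1=2, 1+7=8, 1+9=10
a = 7: 7+1=8, 7+7=14, 7+9=16
A + B = {2, 8, 10, 14, 16}, so |A + B| = 5.
Verify: 5 ≥ 4? Yes ✓.

CD lower bound = 4, actual |A + B| = 5.


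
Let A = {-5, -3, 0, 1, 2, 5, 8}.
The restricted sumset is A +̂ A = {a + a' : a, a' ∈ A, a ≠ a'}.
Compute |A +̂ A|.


Restricted sumset: A +̂ A = {a + a' : a ∈ A, a' ∈ A, a ≠ a'}.
Equivalently, take A + A and drop any sum 2a that is achievable ONLY as a + a for a ∈ A (i.e. sums representable only with equal summands).
Enumerate pairs (a, a') with a < a' (symmetric, so each unordered pair gives one sum; this covers all a ≠ a'):
  -5 + -3 = -8
  -5 + 0 = -5
  -5 + 1 = -4
  -5 + 2 = -3
  -5 + 5 = 0
  -5 + 8 = 3
  -3 + 0 = -3
  -3 + 1 = -2
  -3 + 2 = -1
  -3 + 5 = 2
  -3 + 8 = 5
  0 + 1 = 1
  0 + 2 = 2
  0 + 5 = 5
  0 + 8 = 8
  1 + 2 = 3
  1 + 5 = 6
  1 + 8 = 9
  2 + 5 = 7
  2 + 8 = 10
  5 + 8 = 13
Collected distinct sums: {-8, -5, -4, -3, -2, -1, 0, 1, 2, 3, 5, 6, 7, 8, 9, 10, 13}
|A +̂ A| = 17
(Reference bound: |A +̂ A| ≥ 2|A| - 3 for |A| ≥ 2, with |A| = 7 giving ≥ 11.)

|A +̂ A| = 17


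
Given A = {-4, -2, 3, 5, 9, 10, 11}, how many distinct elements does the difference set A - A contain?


A - A = {a - a' : a, a' ∈ A}; |A| = 7.
Bounds: 2|A|-1 ≤ |A - A| ≤ |A|² - |A| + 1, i.e. 13 ≤ |A - A| ≤ 43.
Note: 0 ∈ A - A always (from a - a). The set is symmetric: if d ∈ A - A then -d ∈ A - A.
Enumerate nonzero differences d = a - a' with a > a' (then include -d):
Positive differences: {1, 2, 4, 5, 6, 7, 8, 9, 11, 12, 13, 14, 15}
Full difference set: {0} ∪ (positive diffs) ∪ (negative diffs).
|A - A| = 1 + 2·13 = 27 (matches direct enumeration: 27).

|A - A| = 27


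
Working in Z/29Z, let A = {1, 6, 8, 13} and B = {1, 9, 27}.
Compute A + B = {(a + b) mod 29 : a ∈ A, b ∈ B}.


Work in Z/29Z: reduce every sum a + b modulo 29.
Enumerate all 12 pairs:
a = 1: 1+1=2, 1+9=10, 1+27=28
a = 6: 6+1=7, 6+9=15, 6+27=4
a = 8: 8+1=9, 8+9=17, 8+27=6
a = 13: 13+1=14, 13+9=22, 13+27=11
Distinct residues collected: {2, 4, 6, 7, 9, 10, 11, 14, 15, 17, 22, 28}
|A + B| = 12 (out of 29 total residues).

A + B = {2, 4, 6, 7, 9, 10, 11, 14, 15, 17, 22, 28}


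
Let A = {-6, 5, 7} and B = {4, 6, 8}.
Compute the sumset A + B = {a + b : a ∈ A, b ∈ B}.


A + B = {a + b : a ∈ A, b ∈ B}.
Enumerate all |A|·|B| = 3·3 = 9 pairs (a, b) and collect distinct sums.
a = -6: -6+4=-2, -6+6=0, -6+8=2
a = 5: 5+4=9, 5+6=11, 5+8=13
a = 7: 7+4=11, 7+6=13, 7+8=15
Collecting distinct sums: A + B = {-2, 0, 2, 9, 11, 13, 15}
|A + B| = 7

A + B = {-2, 0, 2, 9, 11, 13, 15}


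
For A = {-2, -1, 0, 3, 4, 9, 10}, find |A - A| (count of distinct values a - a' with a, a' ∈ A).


A - A = {a - a' : a, a' ∈ A}; |A| = 7.
Bounds: 2|A|-1 ≤ |A - A| ≤ |A|² - |A| + 1, i.e. 13 ≤ |A - A| ≤ 43.
Note: 0 ∈ A - A always (from a - a). The set is symmetric: if d ∈ A - A then -d ∈ A - A.
Enumerate nonzero differences d = a - a' with a > a' (then include -d):
Positive differences: {1, 2, 3, 4, 5, 6, 7, 9, 10, 11, 12}
Full difference set: {0} ∪ (positive diffs) ∪ (negative diffs).
|A - A| = 1 + 2·11 = 23 (matches direct enumeration: 23).

|A - A| = 23


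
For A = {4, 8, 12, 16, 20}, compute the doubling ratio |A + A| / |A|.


|A| = 5.
Compute A + A by enumerating all 25 pairs.
A + A = {8, 12, 16, 20, 24, 28, 32, 36, 40}, so |A + A| = 9.
K = |A + A| / |A| = 9/5 (already in lowest terms) ≈ 1.8000.
Reference: AP of size 5 gives K = 9/5 ≈ 1.8000; a fully generic set of size 5 gives K ≈ 3.0000.

|A| = 5, |A + A| = 9, K = 9/5.


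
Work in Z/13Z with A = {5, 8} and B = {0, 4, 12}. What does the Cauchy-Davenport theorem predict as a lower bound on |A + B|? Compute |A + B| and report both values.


Cauchy-Davenport: |A + B| ≥ min(p, |A| + |B| - 1) for A, B nonempty in Z/pZ.
|A| = 2, |B| = 3, p = 13.
CD lower bound = min(13, 2 + 3 - 1) = min(13, 4) = 4.
Compute A + B mod 13 directly:
a = 5: 5+0=5, 5+4=9, 5+12=4
a = 8: 8+0=8, 8+4=12, 8+12=7
A + B = {4, 5, 7, 8, 9, 12}, so |A + B| = 6.
Verify: 6 ≥ 4? Yes ✓.

CD lower bound = 4, actual |A + B| = 6.


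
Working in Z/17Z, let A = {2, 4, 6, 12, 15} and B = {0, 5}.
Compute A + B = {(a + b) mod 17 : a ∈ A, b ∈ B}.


Work in Z/17Z: reduce every sum a + b modulo 17.
Enumerate all 10 pairs:
a = 2: 2+0=2, 2+5=7
a = 4: 4+0=4, 4+5=9
a = 6: 6+0=6, 6+5=11
a = 12: 12+0=12, 12+5=0
a = 15: 15+0=15, 15+5=3
Distinct residues collected: {0, 2, 3, 4, 6, 7, 9, 11, 12, 15}
|A + B| = 10 (out of 17 total residues).

A + B = {0, 2, 3, 4, 6, 7, 9, 11, 12, 15}


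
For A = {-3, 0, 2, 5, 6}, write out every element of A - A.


A - A = {a - a' : a, a' ∈ A}.
Compute a - a' for each ordered pair (a, a'):
a = -3: -3--3=0, -3-0=-3, -3-2=-5, -3-5=-8, -3-6=-9
a = 0: 0--3=3, 0-0=0, 0-2=-2, 0-5=-5, 0-6=-6
a = 2: 2--3=5, 2-0=2, 2-2=0, 2-5=-3, 2-6=-4
a = 5: 5--3=8, 5-0=5, 5-2=3, 5-5=0, 5-6=-1
a = 6: 6--3=9, 6-0=6, 6-2=4, 6-5=1, 6-6=0
Collecting distinct values (and noting 0 appears from a-a):
A - A = {-9, -8, -6, -5, -4, -3, -2, -1, 0, 1, 2, 3, 4, 5, 6, 8, 9}
|A - A| = 17

A - A = {-9, -8, -6, -5, -4, -3, -2, -1, 0, 1, 2, 3, 4, 5, 6, 8, 9}


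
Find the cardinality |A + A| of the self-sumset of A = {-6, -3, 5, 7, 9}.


A + A = {a + a' : a, a' ∈ A}; |A| = 5.
General bounds: 2|A| - 1 ≤ |A + A| ≤ |A|(|A|+1)/2, i.e. 9 ≤ |A + A| ≤ 15.
Lower bound 2|A|-1 is attained iff A is an arithmetic progression.
Enumerate sums a + a' for a ≤ a' (symmetric, so this suffices):
a = -6: -6+-6=-12, -6+-3=-9, -6+5=-1, -6+7=1, -6+9=3
a = -3: -3+-3=-6, -3+5=2, -3+7=4, -3+9=6
a = 5: 5+5=10, 5+7=12, 5+9=14
a = 7: 7+7=14, 7+9=16
a = 9: 9+9=18
Distinct sums: {-12, -9, -6, -1, 1, 2, 3, 4, 6, 10, 12, 14, 16, 18}
|A + A| = 14

|A + A| = 14


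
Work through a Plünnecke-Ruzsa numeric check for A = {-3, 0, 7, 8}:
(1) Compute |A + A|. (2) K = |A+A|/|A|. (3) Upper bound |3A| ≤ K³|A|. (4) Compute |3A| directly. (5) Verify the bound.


|A| = 4.
Step 1: Compute A + A by enumerating all 16 pairs.
A + A = {-6, -3, 0, 4, 5, 7, 8, 14, 15, 16}, so |A + A| = 10.
Step 2: Doubling constant K = |A + A|/|A| = 10/4 = 10/4 ≈ 2.5000.
Step 3: Plünnecke-Ruzsa gives |3A| ≤ K³·|A| = (2.5000)³ · 4 ≈ 62.5000.
Step 4: Compute 3A = A + A + A directly by enumerating all triples (a,b,c) ∈ A³; |3A| = 20.
Step 5: Check 20 ≤ 62.5000? Yes ✓.

K = 10/4, Plünnecke-Ruzsa bound K³|A| ≈ 62.5000, |3A| = 20, inequality holds.


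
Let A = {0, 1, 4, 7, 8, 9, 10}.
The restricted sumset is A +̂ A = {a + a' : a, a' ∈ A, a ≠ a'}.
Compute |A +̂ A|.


Restricted sumset: A +̂ A = {a + a' : a ∈ A, a' ∈ A, a ≠ a'}.
Equivalently, take A + A and drop any sum 2a that is achievable ONLY as a + a for a ∈ A (i.e. sums representable only with equal summands).
Enumerate pairs (a, a') with a < a' (symmetric, so each unordered pair gives one sum; this covers all a ≠ a'):
  0 + 1 = 1
  0 + 4 = 4
  0 + 7 = 7
  0 + 8 = 8
  0 + 9 = 9
  0 + 10 = 10
  1 + 4 = 5
  1 + 7 = 8
  1 + 8 = 9
  1 + 9 = 10
  1 + 10 = 11
  4 + 7 = 11
  4 + 8 = 12
  4 + 9 = 13
  4 + 10 = 14
  7 + 8 = 15
  7 + 9 = 16
  7 + 10 = 17
  8 + 9 = 17
  8 + 10 = 18
  9 + 10 = 19
Collected distinct sums: {1, 4, 5, 7, 8, 9, 10, 11, 12, 13, 14, 15, 16, 17, 18, 19}
|A +̂ A| = 16
(Reference bound: |A +̂ A| ≥ 2|A| - 3 for |A| ≥ 2, with |A| = 7 giving ≥ 11.)

|A +̂ A| = 16


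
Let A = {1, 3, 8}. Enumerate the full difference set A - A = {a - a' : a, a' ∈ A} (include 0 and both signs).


A - A = {a - a' : a, a' ∈ A}.
Compute a - a' for each ordered pair (a, a'):
a = 1: 1-1=0, 1-3=-2, 1-8=-7
a = 3: 3-1=2, 3-3=0, 3-8=-5
a = 8: 8-1=7, 8-3=5, 8-8=0
Collecting distinct values (and noting 0 appears from a-a):
A - A = {-7, -5, -2, 0, 2, 5, 7}
|A - A| = 7

A - A = {-7, -5, -2, 0, 2, 5, 7}


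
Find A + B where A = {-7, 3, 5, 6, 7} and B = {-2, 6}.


A + B = {a + b : a ∈ A, b ∈ B}.
Enumerate all |A|·|B| = 5·2 = 10 pairs (a, b) and collect distinct sums.
a = -7: -7+-2=-9, -7+6=-1
a = 3: 3+-2=1, 3+6=9
a = 5: 5+-2=3, 5+6=11
a = 6: 6+-2=4, 6+6=12
a = 7: 7+-2=5, 7+6=13
Collecting distinct sums: A + B = {-9, -1, 1, 3, 4, 5, 9, 11, 12, 13}
|A + B| = 10

A + B = {-9, -1, 1, 3, 4, 5, 9, 11, 12, 13}


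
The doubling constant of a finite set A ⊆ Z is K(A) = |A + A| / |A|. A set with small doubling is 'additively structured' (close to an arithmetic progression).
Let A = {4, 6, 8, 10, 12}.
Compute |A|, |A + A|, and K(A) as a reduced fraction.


|A| = 5.
Compute A + A by enumerating all 25 pairs.
A + A = {8, 10, 12, 14, 16, 18, 20, 22, 24}, so |A + A| = 9.
K = |A + A| / |A| = 9/5 (already in lowest terms) ≈ 1.8000.
Reference: AP of size 5 gives K = 9/5 ≈ 1.8000; a fully generic set of size 5 gives K ≈ 3.0000.

|A| = 5, |A + A| = 9, K = 9/5.


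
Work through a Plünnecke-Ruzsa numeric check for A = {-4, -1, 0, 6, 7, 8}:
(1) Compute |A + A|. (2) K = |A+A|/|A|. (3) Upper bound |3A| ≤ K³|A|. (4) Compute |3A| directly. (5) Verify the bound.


|A| = 6.
Step 1: Compute A + A by enumerating all 36 pairs.
A + A = {-8, -5, -4, -2, -1, 0, 2, 3, 4, 5, 6, 7, 8, 12, 13, 14, 15, 16}, so |A + A| = 18.
Step 2: Doubling constant K = |A + A|/|A| = 18/6 = 18/6 ≈ 3.0000.
Step 3: Plünnecke-Ruzsa gives |3A| ≤ K³·|A| = (3.0000)³ · 6 ≈ 162.0000.
Step 4: Compute 3A = A + A + A directly by enumerating all triples (a,b,c) ∈ A³; |3A| = 33.
Step 5: Check 33 ≤ 162.0000? Yes ✓.

K = 18/6, Plünnecke-Ruzsa bound K³|A| ≈ 162.0000, |3A| = 33, inequality holds.


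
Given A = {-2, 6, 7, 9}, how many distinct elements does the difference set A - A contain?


A - A = {a - a' : a, a' ∈ A}; |A| = 4.
Bounds: 2|A|-1 ≤ |A - A| ≤ |A|² - |A| + 1, i.e. 7 ≤ |A - A| ≤ 13.
Note: 0 ∈ A - A always (from a - a). The set is symmetric: if d ∈ A - A then -d ∈ A - A.
Enumerate nonzero differences d = a - a' with a > a' (then include -d):
Positive differences: {1, 2, 3, 8, 9, 11}
Full difference set: {0} ∪ (positive diffs) ∪ (negative diffs).
|A - A| = 1 + 2·6 = 13 (matches direct enumeration: 13).

|A - A| = 13


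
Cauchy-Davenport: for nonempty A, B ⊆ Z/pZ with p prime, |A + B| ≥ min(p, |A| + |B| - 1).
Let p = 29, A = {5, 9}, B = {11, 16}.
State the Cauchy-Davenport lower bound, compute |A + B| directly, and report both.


Cauchy-Davenport: |A + B| ≥ min(p, |A| + |B| - 1) for A, B nonempty in Z/pZ.
|A| = 2, |B| = 2, p = 29.
CD lower bound = min(29, 2 + 2 - 1) = min(29, 3) = 3.
Compute A + B mod 29 directly:
a = 5: 5+11=16, 5+16=21
a = 9: 9+11=20, 9+16=25
A + B = {16, 20, 21, 25}, so |A + B| = 4.
Verify: 4 ≥ 3? Yes ✓.

CD lower bound = 3, actual |A + B| = 4.


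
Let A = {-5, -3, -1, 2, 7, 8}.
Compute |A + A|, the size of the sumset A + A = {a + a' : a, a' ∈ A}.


A + A = {a + a' : a, a' ∈ A}; |A| = 6.
General bounds: 2|A| - 1 ≤ |A + A| ≤ |A|(|A|+1)/2, i.e. 11 ≤ |A + A| ≤ 21.
Lower bound 2|A|-1 is attained iff A is an arithmetic progression.
Enumerate sums a + a' for a ≤ a' (symmetric, so this suffices):
a = -5: -5+-5=-10, -5+-3=-8, -5+-1=-6, -5+2=-3, -5+7=2, -5+8=3
a = -3: -3+-3=-6, -3+-1=-4, -3+2=-1, -3+7=4, -3+8=5
a = -1: -1+-1=-2, -1+2=1, -1+7=6, -1+8=7
a = 2: 2+2=4, 2+7=9, 2+8=10
a = 7: 7+7=14, 7+8=15
a = 8: 8+8=16
Distinct sums: {-10, -8, -6, -4, -3, -2, -1, 1, 2, 3, 4, 5, 6, 7, 9, 10, 14, 15, 16}
|A + A| = 19

|A + A| = 19


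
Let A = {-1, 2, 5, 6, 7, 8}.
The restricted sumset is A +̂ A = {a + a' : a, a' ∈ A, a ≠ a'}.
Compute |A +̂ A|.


Restricted sumset: A +̂ A = {a + a' : a ∈ A, a' ∈ A, a ≠ a'}.
Equivalently, take A + A and drop any sum 2a that is achievable ONLY as a + a for a ∈ A (i.e. sums representable only with equal summands).
Enumerate pairs (a, a') with a < a' (symmetric, so each unordered pair gives one sum; this covers all a ≠ a'):
  -1 + 2 = 1
  -1 + 5 = 4
  -1 + 6 = 5
  -1 + 7 = 6
  -1 + 8 = 7
  2 + 5 = 7
  2 + 6 = 8
  2 + 7 = 9
  2 + 8 = 10
  5 + 6 = 11
  5 + 7 = 12
  5 + 8 = 13
  6 + 7 = 13
  6 + 8 = 14
  7 + 8 = 15
Collected distinct sums: {1, 4, 5, 6, 7, 8, 9, 10, 11, 12, 13, 14, 15}
|A +̂ A| = 13
(Reference bound: |A +̂ A| ≥ 2|A| - 3 for |A| ≥ 2, with |A| = 6 giving ≥ 9.)

|A +̂ A| = 13


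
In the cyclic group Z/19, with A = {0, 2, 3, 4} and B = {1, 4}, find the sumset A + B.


Work in Z/19Z: reduce every sum a + b modulo 19.
Enumerate all 8 pairs:
a = 0: 0+1=1, 0+4=4
a = 2: 2+1=3, 2+4=6
a = 3: 3+1=4, 3+4=7
a = 4: 4+1=5, 4+4=8
Distinct residues collected: {1, 3, 4, 5, 6, 7, 8}
|A + B| = 7 (out of 19 total residues).

A + B = {1, 3, 4, 5, 6, 7, 8}


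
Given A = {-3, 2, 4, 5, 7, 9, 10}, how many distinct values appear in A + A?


A + A = {a + a' : a, a' ∈ A}; |A| = 7.
General bounds: 2|A| - 1 ≤ |A + A| ≤ |A|(|A|+1)/2, i.e. 13 ≤ |A + A| ≤ 28.
Lower bound 2|A|-1 is attained iff A is an arithmetic progression.
Enumerate sums a + a' for a ≤ a' (symmetric, so this suffices):
a = -3: -3+-3=-6, -3+2=-1, -3+4=1, -3+5=2, -3+7=4, -3+9=6, -3+10=7
a = 2: 2+2=4, 2+4=6, 2+5=7, 2+7=9, 2+9=11, 2+10=12
a = 4: 4+4=8, 4+5=9, 4+7=11, 4+9=13, 4+10=14
a = 5: 5+5=10, 5+7=12, 5+9=14, 5+10=15
a = 7: 7+7=14, 7+9=16, 7+10=17
a = 9: 9+9=18, 9+10=19
a = 10: 10+10=20
Distinct sums: {-6, -1, 1, 2, 4, 6, 7, 8, 9, 10, 11, 12, 13, 14, 15, 16, 17, 18, 19, 20}
|A + A| = 20

|A + A| = 20


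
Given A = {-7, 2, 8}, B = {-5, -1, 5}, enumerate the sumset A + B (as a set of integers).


A + B = {a + b : a ∈ A, b ∈ B}.
Enumerate all |A|·|B| = 3·3 = 9 pairs (a, b) and collect distinct sums.
a = -7: -7+-5=-12, -7+-1=-8, -7+5=-2
a = 2: 2+-5=-3, 2+-1=1, 2+5=7
a = 8: 8+-5=3, 8+-1=7, 8+5=13
Collecting distinct sums: A + B = {-12, -8, -3, -2, 1, 3, 7, 13}
|A + B| = 8

A + B = {-12, -8, -3, -2, 1, 3, 7, 13}


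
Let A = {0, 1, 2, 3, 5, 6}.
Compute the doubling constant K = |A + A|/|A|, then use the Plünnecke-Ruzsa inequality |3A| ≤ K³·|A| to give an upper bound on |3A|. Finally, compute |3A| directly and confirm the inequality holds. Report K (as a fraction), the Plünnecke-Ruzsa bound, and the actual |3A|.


|A| = 6.
Step 1: Compute A + A by enumerating all 36 pairs.
A + A = {0, 1, 2, 3, 4, 5, 6, 7, 8, 9, 10, 11, 12}, so |A + A| = 13.
Step 2: Doubling constant K = |A + A|/|A| = 13/6 = 13/6 ≈ 2.1667.
Step 3: Plünnecke-Ruzsa gives |3A| ≤ K³·|A| = (2.1667)³ · 6 ≈ 61.0278.
Step 4: Compute 3A = A + A + A directly by enumerating all triples (a,b,c) ∈ A³; |3A| = 19.
Step 5: Check 19 ≤ 61.0278? Yes ✓.

K = 13/6, Plünnecke-Ruzsa bound K³|A| ≈ 61.0278, |3A| = 19, inequality holds.


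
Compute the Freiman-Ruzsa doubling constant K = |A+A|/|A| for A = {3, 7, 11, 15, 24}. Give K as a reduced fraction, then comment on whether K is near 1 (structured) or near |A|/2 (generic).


|A| = 5.
Compute A + A by enumerating all 25 pairs.
A + A = {6, 10, 14, 18, 22, 26, 27, 30, 31, 35, 39, 48}, so |A + A| = 12.
K = |A + A| / |A| = 12/5 (already in lowest terms) ≈ 2.4000.
Reference: AP of size 5 gives K = 9/5 ≈ 1.8000; a fully generic set of size 5 gives K ≈ 3.0000.

|A| = 5, |A + A| = 12, K = 12/5.


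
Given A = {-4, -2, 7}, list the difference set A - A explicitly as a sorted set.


A - A = {a - a' : a, a' ∈ A}.
Compute a - a' for each ordered pair (a, a'):
a = -4: -4--4=0, -4--2=-2, -4-7=-11
a = -2: -2--4=2, -2--2=0, -2-7=-9
a = 7: 7--4=11, 7--2=9, 7-7=0
Collecting distinct values (and noting 0 appears from a-a):
A - A = {-11, -9, -2, 0, 2, 9, 11}
|A - A| = 7

A - A = {-11, -9, -2, 0, 2, 9, 11}


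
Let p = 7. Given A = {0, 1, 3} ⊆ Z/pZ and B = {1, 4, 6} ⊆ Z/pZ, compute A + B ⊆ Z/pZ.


Work in Z/7Z: reduce every sum a + b modulo 7.
Enumerate all 9 pairs:
a = 0: 0+1=1, 0+4=4, 0+6=6
a = 1: 1+1=2, 1+4=5, 1+6=0
a = 3: 3+1=4, 3+4=0, 3+6=2
Distinct residues collected: {0, 1, 2, 4, 5, 6}
|A + B| = 6 (out of 7 total residues).

A + B = {0, 1, 2, 4, 5, 6}


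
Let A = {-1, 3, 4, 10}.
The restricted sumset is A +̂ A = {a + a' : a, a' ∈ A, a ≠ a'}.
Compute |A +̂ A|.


Restricted sumset: A +̂ A = {a + a' : a ∈ A, a' ∈ A, a ≠ a'}.
Equivalently, take A + A and drop any sum 2a that is achievable ONLY as a + a for a ∈ A (i.e. sums representable only with equal summands).
Enumerate pairs (a, a') with a < a' (symmetric, so each unordered pair gives one sum; this covers all a ≠ a'):
  -1 + 3 = 2
  -1 + 4 = 3
  -1 + 10 = 9
  3 + 4 = 7
  3 + 10 = 13
  4 + 10 = 14
Collected distinct sums: {2, 3, 7, 9, 13, 14}
|A +̂ A| = 6
(Reference bound: |A +̂ A| ≥ 2|A| - 3 for |A| ≥ 2, with |A| = 4 giving ≥ 5.)

|A +̂ A| = 6


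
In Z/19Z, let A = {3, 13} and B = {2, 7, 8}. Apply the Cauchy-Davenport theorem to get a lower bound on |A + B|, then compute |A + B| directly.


Cauchy-Davenport: |A + B| ≥ min(p, |A| + |B| - 1) for A, B nonempty in Z/pZ.
|A| = 2, |B| = 3, p = 19.
CD lower bound = min(19, 2 + 3 - 1) = min(19, 4) = 4.
Compute A + B mod 19 directly:
a = 3: 3+2=5, 3+7=10, 3+8=11
a = 13: 13+2=15, 13+7=1, 13+8=2
A + B = {1, 2, 5, 10, 11, 15}, so |A + B| = 6.
Verify: 6 ≥ 4? Yes ✓.

CD lower bound = 4, actual |A + B| = 6.


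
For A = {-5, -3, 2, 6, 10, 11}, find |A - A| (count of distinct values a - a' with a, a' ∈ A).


A - A = {a - a' : a, a' ∈ A}; |A| = 6.
Bounds: 2|A|-1 ≤ |A - A| ≤ |A|² - |A| + 1, i.e. 11 ≤ |A - A| ≤ 31.
Note: 0 ∈ A - A always (from a - a). The set is symmetric: if d ∈ A - A then -d ∈ A - A.
Enumerate nonzero differences d = a - a' with a > a' (then include -d):
Positive differences: {1, 2, 4, 5, 7, 8, 9, 11, 13, 14, 15, 16}
Full difference set: {0} ∪ (positive diffs) ∪ (negative diffs).
|A - A| = 1 + 2·12 = 25 (matches direct enumeration: 25).

|A - A| = 25


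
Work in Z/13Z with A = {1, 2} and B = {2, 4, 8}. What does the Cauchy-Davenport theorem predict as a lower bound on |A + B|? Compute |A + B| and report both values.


Cauchy-Davenport: |A + B| ≥ min(p, |A| + |B| - 1) for A, B nonempty in Z/pZ.
|A| = 2, |B| = 3, p = 13.
CD lower bound = min(13, 2 + 3 - 1) = min(13, 4) = 4.
Compute A + B mod 13 directly:
a = 1: 1+2=3, 1+4=5, 1+8=9
a = 2: 2+2=4, 2+4=6, 2+8=10
A + B = {3, 4, 5, 6, 9, 10}, so |A + B| = 6.
Verify: 6 ≥ 4? Yes ✓.

CD lower bound = 4, actual |A + B| = 6.


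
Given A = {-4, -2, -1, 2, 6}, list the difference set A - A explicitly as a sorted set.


A - A = {a - a' : a, a' ∈ A}.
Compute a - a' for each ordered pair (a, a'):
a = -4: -4--4=0, -4--2=-2, -4--1=-3, -4-2=-6, -4-6=-10
a = -2: -2--4=2, -2--2=0, -2--1=-1, -2-2=-4, -2-6=-8
a = -1: -1--4=3, -1--2=1, -1--1=0, -1-2=-3, -1-6=-7
a = 2: 2--4=6, 2--2=4, 2--1=3, 2-2=0, 2-6=-4
a = 6: 6--4=10, 6--2=8, 6--1=7, 6-2=4, 6-6=0
Collecting distinct values (and noting 0 appears from a-a):
A - A = {-10, -8, -7, -6, -4, -3, -2, -1, 0, 1, 2, 3, 4, 6, 7, 8, 10}
|A - A| = 17

A - A = {-10, -8, -7, -6, -4, -3, -2, -1, 0, 1, 2, 3, 4, 6, 7, 8, 10}


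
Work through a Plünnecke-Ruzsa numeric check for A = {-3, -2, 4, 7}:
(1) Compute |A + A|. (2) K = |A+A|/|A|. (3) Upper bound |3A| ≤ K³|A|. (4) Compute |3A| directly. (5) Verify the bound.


|A| = 4.
Step 1: Compute A + A by enumerating all 16 pairs.
A + A = {-6, -5, -4, 1, 2, 4, 5, 8, 11, 14}, so |A + A| = 10.
Step 2: Doubling constant K = |A + A|/|A| = 10/4 = 10/4 ≈ 2.5000.
Step 3: Plünnecke-Ruzsa gives |3A| ≤ K³·|A| = (2.5000)³ · 4 ≈ 62.5000.
Step 4: Compute 3A = A + A + A directly by enumerating all triples (a,b,c) ∈ A³; |3A| = 19.
Step 5: Check 19 ≤ 62.5000? Yes ✓.

K = 10/4, Plünnecke-Ruzsa bound K³|A| ≈ 62.5000, |3A| = 19, inequality holds.


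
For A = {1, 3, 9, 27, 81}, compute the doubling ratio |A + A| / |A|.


|A| = 5.
Compute A + A by enumerating all 25 pairs.
A + A = {2, 4, 6, 10, 12, 18, 28, 30, 36, 54, 82, 84, 90, 108, 162}, so |A + A| = 15.
K = |A + A| / |A| = 15/5 = 3/1 ≈ 3.0000.
Reference: AP of size 5 gives K = 9/5 ≈ 1.8000; a fully generic set of size 5 gives K ≈ 3.0000.

|A| = 5, |A + A| = 15, K = 15/5 = 3/1.


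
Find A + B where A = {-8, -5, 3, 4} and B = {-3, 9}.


A + B = {a + b : a ∈ A, b ∈ B}.
Enumerate all |A|·|B| = 4·2 = 8 pairs (a, b) and collect distinct sums.
a = -8: -8+-3=-11, -8+9=1
a = -5: -5+-3=-8, -5+9=4
a = 3: 3+-3=0, 3+9=12
a = 4: 4+-3=1, 4+9=13
Collecting distinct sums: A + B = {-11, -8, 0, 1, 4, 12, 13}
|A + B| = 7

A + B = {-11, -8, 0, 1, 4, 12, 13}


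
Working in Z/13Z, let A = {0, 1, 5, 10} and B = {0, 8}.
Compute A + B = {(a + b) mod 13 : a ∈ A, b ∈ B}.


Work in Z/13Z: reduce every sum a + b modulo 13.
Enumerate all 8 pairs:
a = 0: 0+0=0, 0+8=8
a = 1: 1+0=1, 1+8=9
a = 5: 5+0=5, 5+8=0
a = 10: 10+0=10, 10+8=5
Distinct residues collected: {0, 1, 5, 8, 9, 10}
|A + B| = 6 (out of 13 total residues).

A + B = {0, 1, 5, 8, 9, 10}


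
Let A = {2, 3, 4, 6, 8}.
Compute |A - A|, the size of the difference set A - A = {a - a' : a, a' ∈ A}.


A - A = {a - a' : a, a' ∈ A}; |A| = 5.
Bounds: 2|A|-1 ≤ |A - A| ≤ |A|² - |A| + 1, i.e. 9 ≤ |A - A| ≤ 21.
Note: 0 ∈ A - A always (from a - a). The set is symmetric: if d ∈ A - A then -d ∈ A - A.
Enumerate nonzero differences d = a - a' with a > a' (then include -d):
Positive differences: {1, 2, 3, 4, 5, 6}
Full difference set: {0} ∪ (positive diffs) ∪ (negative diffs).
|A - A| = 1 + 2·6 = 13 (matches direct enumeration: 13).

|A - A| = 13


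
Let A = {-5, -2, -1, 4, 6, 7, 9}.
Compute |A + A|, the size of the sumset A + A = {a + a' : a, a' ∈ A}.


A + A = {a + a' : a, a' ∈ A}; |A| = 7.
General bounds: 2|A| - 1 ≤ |A + A| ≤ |A|(|A|+1)/2, i.e. 13 ≤ |A + A| ≤ 28.
Lower bound 2|A|-1 is attained iff A is an arithmetic progression.
Enumerate sums a + a' for a ≤ a' (symmetric, so this suffices):
a = -5: -5+-5=-10, -5+-2=-7, -5+-1=-6, -5+4=-1, -5+6=1, -5+7=2, -5+9=4
a = -2: -2+-2=-4, -2+-1=-3, -2+4=2, -2+6=4, -2+7=5, -2+9=7
a = -1: -1+-1=-2, -1+4=3, -1+6=5, -1+7=6, -1+9=8
a = 4: 4+4=8, 4+6=10, 4+7=11, 4+9=13
a = 6: 6+6=12, 6+7=13, 6+9=15
a = 7: 7+7=14, 7+9=16
a = 9: 9+9=18
Distinct sums: {-10, -7, -6, -4, -3, -2, -1, 1, 2, 3, 4, 5, 6, 7, 8, 10, 11, 12, 13, 14, 15, 16, 18}
|A + A| = 23

|A + A| = 23


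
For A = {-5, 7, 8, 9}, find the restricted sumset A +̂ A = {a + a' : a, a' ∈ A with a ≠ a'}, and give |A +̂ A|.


Restricted sumset: A +̂ A = {a + a' : a ∈ A, a' ∈ A, a ≠ a'}.
Equivalently, take A + A and drop any sum 2a that is achievable ONLY as a + a for a ∈ A (i.e. sums representable only with equal summands).
Enumerate pairs (a, a') with a < a' (symmetric, so each unordered pair gives one sum; this covers all a ≠ a'):
  -5 + 7 = 2
  -5 + 8 = 3
  -5 + 9 = 4
  7 + 8 = 15
  7 + 9 = 16
  8 + 9 = 17
Collected distinct sums: {2, 3, 4, 15, 16, 17}
|A +̂ A| = 6
(Reference bound: |A +̂ A| ≥ 2|A| - 3 for |A| ≥ 2, with |A| = 4 giving ≥ 5.)

|A +̂ A| = 6


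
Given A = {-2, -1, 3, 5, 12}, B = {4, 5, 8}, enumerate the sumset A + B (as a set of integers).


A + B = {a + b : a ∈ A, b ∈ B}.
Enumerate all |A|·|B| = 5·3 = 15 pairs (a, b) and collect distinct sums.
a = -2: -2+4=2, -2+5=3, -2+8=6
a = -1: -1+4=3, -1+5=4, -1+8=7
a = 3: 3+4=7, 3+5=8, 3+8=11
a = 5: 5+4=9, 5+5=10, 5+8=13
a = 12: 12+4=16, 12+5=17, 12+8=20
Collecting distinct sums: A + B = {2, 3, 4, 6, 7, 8, 9, 10, 11, 13, 16, 17, 20}
|A + B| = 13

A + B = {2, 3, 4, 6, 7, 8, 9, 10, 11, 13, 16, 17, 20}


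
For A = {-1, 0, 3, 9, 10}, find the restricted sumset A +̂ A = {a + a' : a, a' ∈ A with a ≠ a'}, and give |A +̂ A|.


Restricted sumset: A +̂ A = {a + a' : a ∈ A, a' ∈ A, a ≠ a'}.
Equivalently, take A + A and drop any sum 2a that is achievable ONLY as a + a for a ∈ A (i.e. sums representable only with equal summands).
Enumerate pairs (a, a') with a < a' (symmetric, so each unordered pair gives one sum; this covers all a ≠ a'):
  -1 + 0 = -1
  -1 + 3 = 2
  -1 + 9 = 8
  -1 + 10 = 9
  0 + 3 = 3
  0 + 9 = 9
  0 + 10 = 10
  3 + 9 = 12
  3 + 10 = 13
  9 + 10 = 19
Collected distinct sums: {-1, 2, 3, 8, 9, 10, 12, 13, 19}
|A +̂ A| = 9
(Reference bound: |A +̂ A| ≥ 2|A| - 3 for |A| ≥ 2, with |A| = 5 giving ≥ 7.)

|A +̂ A| = 9


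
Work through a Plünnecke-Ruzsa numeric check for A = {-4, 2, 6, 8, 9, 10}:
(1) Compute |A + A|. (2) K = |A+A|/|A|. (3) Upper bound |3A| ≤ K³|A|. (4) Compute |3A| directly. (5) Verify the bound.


|A| = 6.
Step 1: Compute A + A by enumerating all 36 pairs.
A + A = {-8, -2, 2, 4, 5, 6, 8, 10, 11, 12, 14, 15, 16, 17, 18, 19, 20}, so |A + A| = 17.
Step 2: Doubling constant K = |A + A|/|A| = 17/6 = 17/6 ≈ 2.8333.
Step 3: Plünnecke-Ruzsa gives |3A| ≤ K³·|A| = (2.8333)³ · 6 ≈ 136.4722.
Step 4: Compute 3A = A + A + A directly by enumerating all triples (a,b,c) ∈ A³; |3A| = 31.
Step 5: Check 31 ≤ 136.4722? Yes ✓.

K = 17/6, Plünnecke-Ruzsa bound K³|A| ≈ 136.4722, |3A| = 31, inequality holds.


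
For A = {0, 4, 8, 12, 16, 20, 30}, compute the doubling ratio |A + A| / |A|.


|A| = 7.
Compute A + A by enumerating all 49 pairs.
A + A = {0, 4, 8, 12, 16, 20, 24, 28, 30, 32, 34, 36, 38, 40, 42, 46, 50, 60}, so |A + A| = 18.
K = |A + A| / |A| = 18/7 (already in lowest terms) ≈ 2.5714.
Reference: AP of size 7 gives K = 13/7 ≈ 1.8571; a fully generic set of size 7 gives K ≈ 4.0000.

|A| = 7, |A + A| = 18, K = 18/7.


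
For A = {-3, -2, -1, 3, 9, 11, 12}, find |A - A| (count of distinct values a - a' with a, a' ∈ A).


A - A = {a - a' : a, a' ∈ A}; |A| = 7.
Bounds: 2|A|-1 ≤ |A - A| ≤ |A|² - |A| + 1, i.e. 13 ≤ |A - A| ≤ 43.
Note: 0 ∈ A - A always (from a - a). The set is symmetric: if d ∈ A - A then -d ∈ A - A.
Enumerate nonzero differences d = a - a' with a > a' (then include -d):
Positive differences: {1, 2, 3, 4, 5, 6, 8, 9, 10, 11, 12, 13, 14, 15}
Full difference set: {0} ∪ (positive diffs) ∪ (negative diffs).
|A - A| = 1 + 2·14 = 29 (matches direct enumeration: 29).

|A - A| = 29


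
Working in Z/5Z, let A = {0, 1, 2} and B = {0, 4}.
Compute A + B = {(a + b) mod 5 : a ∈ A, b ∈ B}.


Work in Z/5Z: reduce every sum a + b modulo 5.
Enumerate all 6 pairs:
a = 0: 0+0=0, 0+4=4
a = 1: 1+0=1, 1+4=0
a = 2: 2+0=2, 2+4=1
Distinct residues collected: {0, 1, 2, 4}
|A + B| = 4 (out of 5 total residues).

A + B = {0, 1, 2, 4}


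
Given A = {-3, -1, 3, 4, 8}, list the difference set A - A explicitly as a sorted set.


A - A = {a - a' : a, a' ∈ A}.
Compute a - a' for each ordered pair (a, a'):
a = -3: -3--3=0, -3--1=-2, -3-3=-6, -3-4=-7, -3-8=-11
a = -1: -1--3=2, -1--1=0, -1-3=-4, -1-4=-5, -1-8=-9
a = 3: 3--3=6, 3--1=4, 3-3=0, 3-4=-1, 3-8=-5
a = 4: 4--3=7, 4--1=5, 4-3=1, 4-4=0, 4-8=-4
a = 8: 8--3=11, 8--1=9, 8-3=5, 8-4=4, 8-8=0
Collecting distinct values (and noting 0 appears from a-a):
A - A = {-11, -9, -7, -6, -5, -4, -2, -1, 0, 1, 2, 4, 5, 6, 7, 9, 11}
|A - A| = 17

A - A = {-11, -9, -7, -6, -5, -4, -2, -1, 0, 1, 2, 4, 5, 6, 7, 9, 11}


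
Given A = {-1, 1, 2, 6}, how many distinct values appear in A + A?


A + A = {a + a' : a, a' ∈ A}; |A| = 4.
General bounds: 2|A| - 1 ≤ |A + A| ≤ |A|(|A|+1)/2, i.e. 7 ≤ |A + A| ≤ 10.
Lower bound 2|A|-1 is attained iff A is an arithmetic progression.
Enumerate sums a + a' for a ≤ a' (symmetric, so this suffices):
a = -1: -1+-1=-2, -1+1=0, -1+2=1, -1+6=5
a = 1: 1+1=2, 1+2=3, 1+6=7
a = 2: 2+2=4, 2+6=8
a = 6: 6+6=12
Distinct sums: {-2, 0, 1, 2, 3, 4, 5, 7, 8, 12}
|A + A| = 10

|A + A| = 10


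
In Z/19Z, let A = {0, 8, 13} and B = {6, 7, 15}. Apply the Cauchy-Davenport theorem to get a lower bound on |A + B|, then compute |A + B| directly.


Cauchy-Davenport: |A + B| ≥ min(p, |A| + |B| - 1) for A, B nonempty in Z/pZ.
|A| = 3, |B| = 3, p = 19.
CD lower bound = min(19, 3 + 3 - 1) = min(19, 5) = 5.
Compute A + B mod 19 directly:
a = 0: 0+6=6, 0+7=7, 0+15=15
a = 8: 8+6=14, 8+7=15, 8+15=4
a = 13: 13+6=0, 13+7=1, 13+15=9
A + B = {0, 1, 4, 6, 7, 9, 14, 15}, so |A + B| = 8.
Verify: 8 ≥ 5? Yes ✓.

CD lower bound = 5, actual |A + B| = 8.


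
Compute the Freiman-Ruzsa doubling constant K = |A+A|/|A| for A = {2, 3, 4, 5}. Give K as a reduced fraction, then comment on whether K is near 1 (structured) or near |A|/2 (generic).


|A| = 4.
Compute A + A by enumerating all 16 pairs.
A + A = {4, 5, 6, 7, 8, 9, 10}, so |A + A| = 7.
K = |A + A| / |A| = 7/4 (already in lowest terms) ≈ 1.7500.
Reference: AP of size 4 gives K = 7/4 ≈ 1.7500; a fully generic set of size 4 gives K ≈ 2.5000.

|A| = 4, |A + A| = 7, K = 7/4.


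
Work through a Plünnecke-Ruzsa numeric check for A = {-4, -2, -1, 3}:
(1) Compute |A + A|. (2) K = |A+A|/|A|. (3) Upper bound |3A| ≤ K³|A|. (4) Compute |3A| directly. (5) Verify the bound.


|A| = 4.
Step 1: Compute A + A by enumerating all 16 pairs.
A + A = {-8, -6, -5, -4, -3, -2, -1, 1, 2, 6}, so |A + A| = 10.
Step 2: Doubling constant K = |A + A|/|A| = 10/4 = 10/4 ≈ 2.5000.
Step 3: Plünnecke-Ruzsa gives |3A| ≤ K³·|A| = (2.5000)³ · 4 ≈ 62.5000.
Step 4: Compute 3A = A + A + A directly by enumerating all triples (a,b,c) ∈ A³; |3A| = 17.
Step 5: Check 17 ≤ 62.5000? Yes ✓.

K = 10/4, Plünnecke-Ruzsa bound K³|A| ≈ 62.5000, |3A| = 17, inequality holds.


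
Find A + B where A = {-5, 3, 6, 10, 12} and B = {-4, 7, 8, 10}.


A + B = {a + b : a ∈ A, b ∈ B}.
Enumerate all |A|·|B| = 5·4 = 20 pairs (a, b) and collect distinct sums.
a = -5: -5+-4=-9, -5+7=2, -5+8=3, -5+10=5
a = 3: 3+-4=-1, 3+7=10, 3+8=11, 3+10=13
a = 6: 6+-4=2, 6+7=13, 6+8=14, 6+10=16
a = 10: 10+-4=6, 10+7=17, 10+8=18, 10+10=20
a = 12: 12+-4=8, 12+7=19, 12+8=20, 12+10=22
Collecting distinct sums: A + B = {-9, -1, 2, 3, 5, 6, 8, 10, 11, 13, 14, 16, 17, 18, 19, 20, 22}
|A + B| = 17

A + B = {-9, -1, 2, 3, 5, 6, 8, 10, 11, 13, 14, 16, 17, 18, 19, 20, 22}


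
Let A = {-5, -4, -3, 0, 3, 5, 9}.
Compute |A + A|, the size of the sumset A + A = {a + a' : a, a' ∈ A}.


A + A = {a + a' : a, a' ∈ A}; |A| = 7.
General bounds: 2|A| - 1 ≤ |A + A| ≤ |A|(|A|+1)/2, i.e. 13 ≤ |A + A| ≤ 28.
Lower bound 2|A|-1 is attained iff A is an arithmetic progression.
Enumerate sums a + a' for a ≤ a' (symmetric, so this suffices):
a = -5: -5+-5=-10, -5+-4=-9, -5+-3=-8, -5+0=-5, -5+3=-2, -5+5=0, -5+9=4
a = -4: -4+-4=-8, -4+-3=-7, -4+0=-4, -4+3=-1, -4+5=1, -4+9=5
a = -3: -3+-3=-6, -3+0=-3, -3+3=0, -3+5=2, -3+9=6
a = 0: 0+0=0, 0+3=3, 0+5=5, 0+9=9
a = 3: 3+3=6, 3+5=8, 3+9=12
a = 5: 5+5=10, 5+9=14
a = 9: 9+9=18
Distinct sums: {-10, -9, -8, -7, -6, -5, -4, -3, -2, -1, 0, 1, 2, 3, 4, 5, 6, 8, 9, 10, 12, 14, 18}
|A + A| = 23

|A + A| = 23


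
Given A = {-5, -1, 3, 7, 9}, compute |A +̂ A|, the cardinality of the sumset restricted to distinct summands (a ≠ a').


Restricted sumset: A +̂ A = {a + a' : a ∈ A, a' ∈ A, a ≠ a'}.
Equivalently, take A + A and drop any sum 2a that is achievable ONLY as a + a for a ∈ A (i.e. sums representable only with equal summands).
Enumerate pairs (a, a') with a < a' (symmetric, so each unordered pair gives one sum; this covers all a ≠ a'):
  -5 + -1 = -6
  -5 + 3 = -2
  -5 + 7 = 2
  -5 + 9 = 4
  -1 + 3 = 2
  -1 + 7 = 6
  -1 + 9 = 8
  3 + 7 = 10
  3 + 9 = 12
  7 + 9 = 16
Collected distinct sums: {-6, -2, 2, 4, 6, 8, 10, 12, 16}
|A +̂ A| = 9
(Reference bound: |A +̂ A| ≥ 2|A| - 3 for |A| ≥ 2, with |A| = 5 giving ≥ 7.)

|A +̂ A| = 9


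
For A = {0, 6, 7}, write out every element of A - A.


A - A = {a - a' : a, a' ∈ A}.
Compute a - a' for each ordered pair (a, a'):
a = 0: 0-0=0, 0-6=-6, 0-7=-7
a = 6: 6-0=6, 6-6=0, 6-7=-1
a = 7: 7-0=7, 7-6=1, 7-7=0
Collecting distinct values (and noting 0 appears from a-a):
A - A = {-7, -6, -1, 0, 1, 6, 7}
|A - A| = 7

A - A = {-7, -6, -1, 0, 1, 6, 7}


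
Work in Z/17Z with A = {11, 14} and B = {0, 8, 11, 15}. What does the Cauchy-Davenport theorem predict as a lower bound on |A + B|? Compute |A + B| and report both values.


Cauchy-Davenport: |A + B| ≥ min(p, |A| + |B| - 1) for A, B nonempty in Z/pZ.
|A| = 2, |B| = 4, p = 17.
CD lower bound = min(17, 2 + 4 - 1) = min(17, 5) = 5.
Compute A + B mod 17 directly:
a = 11: 11+0=11, 11+8=2, 11+11=5, 11+15=9
a = 14: 14+0=14, 14+8=5, 14+11=8, 14+15=12
A + B = {2, 5, 8, 9, 11, 12, 14}, so |A + B| = 7.
Verify: 7 ≥ 5? Yes ✓.

CD lower bound = 5, actual |A + B| = 7.


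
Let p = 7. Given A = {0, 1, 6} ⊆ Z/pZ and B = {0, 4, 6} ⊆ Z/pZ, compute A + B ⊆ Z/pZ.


Work in Z/7Z: reduce every sum a + b modulo 7.
Enumerate all 9 pairs:
a = 0: 0+0=0, 0+4=4, 0+6=6
a = 1: 1+0=1, 1+4=5, 1+6=0
a = 6: 6+0=6, 6+4=3, 6+6=5
Distinct residues collected: {0, 1, 3, 4, 5, 6}
|A + B| = 6 (out of 7 total residues).

A + B = {0, 1, 3, 4, 5, 6}


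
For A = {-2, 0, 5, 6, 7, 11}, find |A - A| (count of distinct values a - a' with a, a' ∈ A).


A - A = {a - a' : a, a' ∈ A}; |A| = 6.
Bounds: 2|A|-1 ≤ |A - A| ≤ |A|² - |A| + 1, i.e. 11 ≤ |A - A| ≤ 31.
Note: 0 ∈ A - A always (from a - a). The set is symmetric: if d ∈ A - A then -d ∈ A - A.
Enumerate nonzero differences d = a - a' with a > a' (then include -d):
Positive differences: {1, 2, 4, 5, 6, 7, 8, 9, 11, 13}
Full difference set: {0} ∪ (positive diffs) ∪ (negative diffs).
|A - A| = 1 + 2·10 = 21 (matches direct enumeration: 21).

|A - A| = 21


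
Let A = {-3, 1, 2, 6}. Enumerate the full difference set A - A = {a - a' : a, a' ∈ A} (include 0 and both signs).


A - A = {a - a' : a, a' ∈ A}.
Compute a - a' for each ordered pair (a, a'):
a = -3: -3--3=0, -3-1=-4, -3-2=-5, -3-6=-9
a = 1: 1--3=4, 1-1=0, 1-2=-1, 1-6=-5
a = 2: 2--3=5, 2-1=1, 2-2=0, 2-6=-4
a = 6: 6--3=9, 6-1=5, 6-2=4, 6-6=0
Collecting distinct values (and noting 0 appears from a-a):
A - A = {-9, -5, -4, -1, 0, 1, 4, 5, 9}
|A - A| = 9

A - A = {-9, -5, -4, -1, 0, 1, 4, 5, 9}


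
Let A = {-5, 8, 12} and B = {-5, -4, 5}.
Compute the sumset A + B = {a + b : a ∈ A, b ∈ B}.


A + B = {a + b : a ∈ A, b ∈ B}.
Enumerate all |A|·|B| = 3·3 = 9 pairs (a, b) and collect distinct sums.
a = -5: -5+-5=-10, -5+-4=-9, -5+5=0
a = 8: 8+-5=3, 8+-4=4, 8+5=13
a = 12: 12+-5=7, 12+-4=8, 12+5=17
Collecting distinct sums: A + B = {-10, -9, 0, 3, 4, 7, 8, 13, 17}
|A + B| = 9

A + B = {-10, -9, 0, 3, 4, 7, 8, 13, 17}


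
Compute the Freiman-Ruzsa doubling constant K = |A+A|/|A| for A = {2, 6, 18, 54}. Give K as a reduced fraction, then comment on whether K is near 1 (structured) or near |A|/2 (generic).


|A| = 4.
Compute A + A by enumerating all 16 pairs.
A + A = {4, 8, 12, 20, 24, 36, 56, 60, 72, 108}, so |A + A| = 10.
K = |A + A| / |A| = 10/4 = 5/2 ≈ 2.5000.
Reference: AP of size 4 gives K = 7/4 ≈ 1.7500; a fully generic set of size 4 gives K ≈ 2.5000.

|A| = 4, |A + A| = 10, K = 10/4 = 5/2.


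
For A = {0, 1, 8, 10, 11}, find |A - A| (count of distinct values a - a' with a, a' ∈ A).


A - A = {a - a' : a, a' ∈ A}; |A| = 5.
Bounds: 2|A|-1 ≤ |A - A| ≤ |A|² - |A| + 1, i.e. 9 ≤ |A - A| ≤ 21.
Note: 0 ∈ A - A always (from a - a). The set is symmetric: if d ∈ A - A then -d ∈ A - A.
Enumerate nonzero differences d = a - a' with a > a' (then include -d):
Positive differences: {1, 2, 3, 7, 8, 9, 10, 11}
Full difference set: {0} ∪ (positive diffs) ∪ (negative diffs).
|A - A| = 1 + 2·8 = 17 (matches direct enumeration: 17).

|A - A| = 17


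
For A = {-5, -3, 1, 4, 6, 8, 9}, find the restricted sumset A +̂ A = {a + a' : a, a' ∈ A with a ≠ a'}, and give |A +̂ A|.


Restricted sumset: A +̂ A = {a + a' : a ∈ A, a' ∈ A, a ≠ a'}.
Equivalently, take A + A and drop any sum 2a that is achievable ONLY as a + a for a ∈ A (i.e. sums representable only with equal summands).
Enumerate pairs (a, a') with a < a' (symmetric, so each unordered pair gives one sum; this covers all a ≠ a'):
  -5 + -3 = -8
  -5 + 1 = -4
  -5 + 4 = -1
  -5 + 6 = 1
  -5 + 8 = 3
  -5 + 9 = 4
  -3 + 1 = -2
  -3 + 4 = 1
  -3 + 6 = 3
  -3 + 8 = 5
  -3 + 9 = 6
  1 + 4 = 5
  1 + 6 = 7
  1 + 8 = 9
  1 + 9 = 10
  4 + 6 = 10
  4 + 8 = 12
  4 + 9 = 13
  6 + 8 = 14
  6 + 9 = 15
  8 + 9 = 17
Collected distinct sums: {-8, -4, -2, -1, 1, 3, 4, 5, 6, 7, 9, 10, 12, 13, 14, 15, 17}
|A +̂ A| = 17
(Reference bound: |A +̂ A| ≥ 2|A| - 3 for |A| ≥ 2, with |A| = 7 giving ≥ 11.)

|A +̂ A| = 17


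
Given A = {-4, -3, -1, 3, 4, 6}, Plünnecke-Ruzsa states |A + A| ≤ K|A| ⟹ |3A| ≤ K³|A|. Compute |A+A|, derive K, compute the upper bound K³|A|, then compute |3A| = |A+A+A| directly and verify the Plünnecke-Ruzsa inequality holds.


|A| = 6.
Step 1: Compute A + A by enumerating all 36 pairs.
A + A = {-8, -7, -6, -5, -4, -2, -1, 0, 1, 2, 3, 5, 6, 7, 8, 9, 10, 12}, so |A + A| = 18.
Step 2: Doubling constant K = |A + A|/|A| = 18/6 = 18/6 ≈ 3.0000.
Step 3: Plünnecke-Ruzsa gives |3A| ≤ K³·|A| = (3.0000)³ · 6 ≈ 162.0000.
Step 4: Compute 3A = A + A + A directly by enumerating all triples (a,b,c) ∈ A³; |3A| = 30.
Step 5: Check 30 ≤ 162.0000? Yes ✓.

K = 18/6, Plünnecke-Ruzsa bound K³|A| ≈ 162.0000, |3A| = 30, inequality holds.
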